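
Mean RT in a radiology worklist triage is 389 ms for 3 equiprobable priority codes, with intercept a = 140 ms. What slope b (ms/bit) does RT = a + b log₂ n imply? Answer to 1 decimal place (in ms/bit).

157.1 ms/bit

b = (389 − 140) / log₂(3) = 249 / 1.5850 = 157.102 ms/bit.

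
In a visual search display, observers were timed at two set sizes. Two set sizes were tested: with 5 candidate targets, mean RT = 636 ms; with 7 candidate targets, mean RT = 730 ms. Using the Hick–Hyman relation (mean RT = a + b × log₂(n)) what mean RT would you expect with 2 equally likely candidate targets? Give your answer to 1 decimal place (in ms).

380.0 ms

Solve the two-equation system in a and b:
  b = (730 − 636) / (log₂ 7 − log₂ 5) = 94 / (2.8074 − 2.3219) = 193.644 ms/bit
  a = 636 − 193.644 × 2.3219 = 186.373 ms
Then RT(2) = 186.373 + 193.644 × log₂ 2 = 186.373 + 193.644 × 1 ≈ 380.017 ms.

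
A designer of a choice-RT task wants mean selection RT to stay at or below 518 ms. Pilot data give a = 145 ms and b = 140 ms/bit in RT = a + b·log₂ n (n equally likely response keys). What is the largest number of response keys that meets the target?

6

140·log₂ n ≤ 518 − 145 = 373, giving log₂ n ≤ 2.6643 and n ≤ 6.339. The largest whole number is 6.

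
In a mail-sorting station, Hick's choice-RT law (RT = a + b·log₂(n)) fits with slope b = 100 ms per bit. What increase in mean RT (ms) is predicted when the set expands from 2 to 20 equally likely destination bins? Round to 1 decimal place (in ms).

The intercept a cancels: ΔRT = b·(log₂ n₂ − log₂ n₁) = b·log₂(n₂/n₁).
log₂(20) − log₂(2) = 4.3219 − 1 = 3.3219.
ΔRT = 100 × 3.3219 = 332.193 ms.

332.2 ms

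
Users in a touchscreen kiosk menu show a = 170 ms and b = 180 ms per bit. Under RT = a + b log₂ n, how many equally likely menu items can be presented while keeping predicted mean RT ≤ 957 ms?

20

Information budget: (957 − 170)/180 = 4.3722 bits, so n ≤ 2^4.3722 = 20.710 → at most 20.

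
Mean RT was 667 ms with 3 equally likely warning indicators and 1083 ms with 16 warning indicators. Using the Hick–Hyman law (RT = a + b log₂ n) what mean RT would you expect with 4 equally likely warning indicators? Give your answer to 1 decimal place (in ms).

738.5 ms

Fit slope and intercept:
  b = (1083 − 667) / (log₂ 16 − log₂ 3) = 416 / (4 − 1.5850) = 172.254 ms/bit
  a = 667 − 172.254 × 1.5850 = 393.984 ms
Then RT(4) = 393.984 + 172.254 × log₂ 4 = 393.984 + 172.254 × 2 ≈ 738.492 ms.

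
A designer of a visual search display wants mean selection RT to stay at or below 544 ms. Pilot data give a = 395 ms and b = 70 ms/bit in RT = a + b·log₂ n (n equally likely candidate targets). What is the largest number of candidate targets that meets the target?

4

Set 395 + 70·log₂ n ≤ 544 → log₂ n ≤ (544 − 395)/70 = 2.1286.
So n ≤ 2^2.1286 = 4.373; the largest integer n is 4.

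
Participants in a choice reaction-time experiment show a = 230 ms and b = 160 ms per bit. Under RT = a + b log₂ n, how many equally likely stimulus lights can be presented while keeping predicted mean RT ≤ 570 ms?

4

Set 230 + 160·log₂ n ≤ 570 → log₂ n ≤ (570 − 230)/160 = 2.1250.
So n ≤ 2^2.1250 = 4.362; the largest integer n is 4.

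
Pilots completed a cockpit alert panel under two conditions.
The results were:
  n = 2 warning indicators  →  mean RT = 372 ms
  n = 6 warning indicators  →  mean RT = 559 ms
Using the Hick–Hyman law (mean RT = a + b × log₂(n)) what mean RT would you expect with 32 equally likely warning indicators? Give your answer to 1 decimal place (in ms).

Solve the two-equation system in a and b:
  b = (559 − 372) / (log₂ 6 − log₂ 2) = 187 / (2.5850 − 1) = 117.984 ms/bit
  a = 372 − 117.984 × 1 = 254.016 ms
Then RT(32) = 254.016 + 117.984 × log₂ 32 = 254.016 + 117.984 × 5 ≈ 843.935 ms.

843.9 ms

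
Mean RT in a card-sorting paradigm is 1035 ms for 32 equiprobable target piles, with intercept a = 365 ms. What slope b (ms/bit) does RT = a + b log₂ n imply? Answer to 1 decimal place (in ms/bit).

134.0 ms/bit

log₂(32) = 5 bits.
b = (RT − a)/log₂ n = (1035 − 365) / 5 = 134.000 ms/bit.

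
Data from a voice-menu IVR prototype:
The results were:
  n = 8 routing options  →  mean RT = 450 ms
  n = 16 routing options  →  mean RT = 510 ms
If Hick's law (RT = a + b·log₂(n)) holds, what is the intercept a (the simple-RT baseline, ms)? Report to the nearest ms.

Slope: b = (510 − 450) / (log₂ 16 − log₂ 8) = 60/1.0000 = 60 ms/bit.
Intercept: a = 450 − 60·log₂(8) = 270.000 ms.

270 ms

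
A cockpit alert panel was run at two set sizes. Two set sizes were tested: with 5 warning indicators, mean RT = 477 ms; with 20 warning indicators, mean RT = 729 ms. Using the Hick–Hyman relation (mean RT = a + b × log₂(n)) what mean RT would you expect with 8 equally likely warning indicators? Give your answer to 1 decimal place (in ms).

Fit slope and intercept:
  b = (729 − 477) / (log₂ 20 − log₂ 5) = 252 / (4.3219 − 2.3219) = 126.000 ms/bit
  a = 477 − 126.000 × 2.3219 = 184.437 ms
Then RT(8) = 184.437 + 126.000 × log₂ 8 = 184.437 + 126.000 × 3 ≈ 562.437 ms.

562.4 ms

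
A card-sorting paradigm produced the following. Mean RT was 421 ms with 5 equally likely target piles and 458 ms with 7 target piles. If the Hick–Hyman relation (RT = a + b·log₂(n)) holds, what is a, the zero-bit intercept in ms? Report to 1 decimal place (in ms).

244.0 ms

Slope: b = (458 − 421) / (log₂ 7 − log₂ 5) = 37/0.4854 = 76.222 ms/bit.
a = RT₁ − b·log₂ n₁ = 421 − 76.222 × 2.3219 = 244.019 ms.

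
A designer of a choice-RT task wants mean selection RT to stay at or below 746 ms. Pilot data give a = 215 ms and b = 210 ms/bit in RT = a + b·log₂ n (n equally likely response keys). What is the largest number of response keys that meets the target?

Information budget: (746 − 215)/210 = 2.5286 bits, so n ≤ 2^2.5286 = 5.770 → at most 5.

5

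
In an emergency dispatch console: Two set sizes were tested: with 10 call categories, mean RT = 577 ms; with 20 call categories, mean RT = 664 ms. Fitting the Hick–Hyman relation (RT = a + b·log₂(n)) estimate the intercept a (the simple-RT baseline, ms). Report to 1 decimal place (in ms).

b = (RT₂ − RT₁)/(log₂ n₂ − log₂ n₁) = (664 − 577)/(4.3219 − 3.3219) = 87.000 ms/bit.
a = RT₁ − b·log₂ n₁ = 577 − 87.000 × 3.3219 = 287.992 ms.

288.0 ms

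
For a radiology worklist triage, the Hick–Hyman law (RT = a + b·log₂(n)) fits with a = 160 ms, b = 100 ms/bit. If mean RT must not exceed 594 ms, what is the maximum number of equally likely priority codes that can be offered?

20

Information budget: (594 − 160)/100 = 4.3400 bits, so n ≤ 2^4.3400 = 20.252 → at most 20.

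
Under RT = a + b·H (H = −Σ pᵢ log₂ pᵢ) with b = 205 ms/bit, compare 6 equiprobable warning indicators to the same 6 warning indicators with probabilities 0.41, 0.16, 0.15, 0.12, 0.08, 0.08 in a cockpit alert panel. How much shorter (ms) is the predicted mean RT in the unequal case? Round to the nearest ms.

The RT saving is b·ΔH. Equiprobable H₀ = log₂(6) = 2.5850 bits; with the given probabilities H = 2.3110 bits.
b·(H₀ − H) = 205 × (2.5850 − 2.3110) = 56.16 ms.

56 ms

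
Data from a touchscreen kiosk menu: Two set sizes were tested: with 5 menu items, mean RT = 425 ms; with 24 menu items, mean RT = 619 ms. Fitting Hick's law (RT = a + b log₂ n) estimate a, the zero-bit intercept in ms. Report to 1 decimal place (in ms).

The slope on a log₂ axis is (619 − 425) / (4.5850 − 2.3219) = 85.726 ms/bit.
a = RT₁ − b·log₂ n₁ = 425 − 85.726 × 2.3219 = 225.951 ms.

226.0 ms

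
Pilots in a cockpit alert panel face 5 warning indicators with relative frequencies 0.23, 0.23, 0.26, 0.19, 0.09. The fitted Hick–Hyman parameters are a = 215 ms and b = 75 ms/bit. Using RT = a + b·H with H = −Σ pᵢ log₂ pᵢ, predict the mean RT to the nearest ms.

Entropy contributions −pᵢ log₂ pᵢ: 0.4877, 0.4877, 0.5053, 0.4552, 0.3127; sum H = 2.2485 bits.
RT = a + bH = 215 + 75·2.2485 = 383.64 ms.

384 ms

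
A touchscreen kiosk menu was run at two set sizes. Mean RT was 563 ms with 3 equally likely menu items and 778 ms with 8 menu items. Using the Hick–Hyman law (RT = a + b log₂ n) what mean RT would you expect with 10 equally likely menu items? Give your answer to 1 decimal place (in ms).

826.9 ms

Solve the two-equation system in a and b:
  b = (778 − 563) / (log₂ 8 − log₂ 3) = 215 / (3 − 1.5850) = 151.939 ms/bit
  a = 563 − 151.939 × 1.5850 = 322.182 ms
Then RT(10) = 322.182 + 151.939 × log₂ 10 = 322.182 + 151.939 × 3.3219 ≈ 826.914 ms.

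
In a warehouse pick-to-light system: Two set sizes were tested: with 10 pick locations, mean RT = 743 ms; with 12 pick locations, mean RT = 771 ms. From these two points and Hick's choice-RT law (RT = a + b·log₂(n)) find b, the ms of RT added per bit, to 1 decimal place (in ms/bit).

106.4 ms/bit

The slope on a log₂ axis is (771 − 743) / (3.5850 − 3.3219) = 106.450 ms/bit.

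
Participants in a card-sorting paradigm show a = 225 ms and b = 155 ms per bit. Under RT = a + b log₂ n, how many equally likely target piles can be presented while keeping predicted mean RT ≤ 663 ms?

7

Information budget: (663 − 225)/155 = 2.8258 bits, so n ≤ 2^2.8258 = 7.090 → at most 7.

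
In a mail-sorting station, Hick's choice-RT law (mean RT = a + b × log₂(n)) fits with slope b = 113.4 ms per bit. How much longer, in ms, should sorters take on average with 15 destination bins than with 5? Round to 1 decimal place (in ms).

179.7 ms

The intercept a cancels: ΔRT = b·(log₂ n₂ − log₂ n₁) = b·log₂(n₂/n₁).
log₂(15) − log₂(5) = 3.9069 − 2.3219 = 1.5850.
ΔRT = 113.4 × 1.5850 = 179.735 ms.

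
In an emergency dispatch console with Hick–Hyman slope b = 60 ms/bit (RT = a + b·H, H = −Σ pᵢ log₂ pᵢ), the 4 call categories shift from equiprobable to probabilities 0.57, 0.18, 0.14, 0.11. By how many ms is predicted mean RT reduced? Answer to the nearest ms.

21 ms

Equiprobable entropy H₀ = log₂ 4 = 2.0000 bits.
Skewed entropy H = −Σ pᵢ log₂ pᵢ = 1.6550 bits.
ΔRT = b·(H₀ − H) = 60 × 0.3450 = 20.70 ms.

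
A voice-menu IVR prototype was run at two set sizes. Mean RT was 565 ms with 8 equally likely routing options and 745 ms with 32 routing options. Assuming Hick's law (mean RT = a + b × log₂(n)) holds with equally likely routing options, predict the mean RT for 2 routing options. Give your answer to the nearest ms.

Solve the two-equation system in a and b:
  b = (745 − 565) / (log₂ 32 − log₂ 8) = 180 / (5 − 3) = 90 ms/bit
  a = 565 − 90 × 3 = 295 ms
Then RT(2) = 295 + 90 × log₂ 2 = 295 + 90 × 1 ≈ 385.000 ms.

385 ms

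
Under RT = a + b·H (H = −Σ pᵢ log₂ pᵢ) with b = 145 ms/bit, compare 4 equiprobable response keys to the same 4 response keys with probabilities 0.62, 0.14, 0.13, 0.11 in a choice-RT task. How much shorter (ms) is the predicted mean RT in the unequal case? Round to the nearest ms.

64 ms

Equiprobable entropy H₀ = log₂ 4 = 2.0000 bits.
Skewed entropy H = −Σ pᵢ log₂ pᵢ = 1.5576 bits.
ΔRT = b·(H₀ − H) = 145 × 0.4424 = 64.14 ms.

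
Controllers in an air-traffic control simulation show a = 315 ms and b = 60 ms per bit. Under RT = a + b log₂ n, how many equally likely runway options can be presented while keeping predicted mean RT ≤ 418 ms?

3

60·log₂ n ≤ 418 − 315 = 103, giving log₂ n ≤ 1.7167 and n ≤ 3.287. The largest whole number is 3.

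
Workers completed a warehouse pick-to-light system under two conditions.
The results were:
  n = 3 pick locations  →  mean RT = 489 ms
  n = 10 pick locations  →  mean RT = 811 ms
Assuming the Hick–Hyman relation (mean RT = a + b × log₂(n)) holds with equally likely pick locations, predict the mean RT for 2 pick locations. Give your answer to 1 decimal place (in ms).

Solve the two-equation system in a and b:
  b = (811 − 489) / (log₂ 10 − log₂ 3) = 322 / (3.3219 − 1.5850) = 185.381 ms/bit
  a = 489 − 185.381 × 1.5850 = 195.178 ms
Then RT(2) = 195.178 + 185.381 × log₂ 2 = 195.178 + 185.381 × 1 ≈ 380.559 ms.

380.6 ms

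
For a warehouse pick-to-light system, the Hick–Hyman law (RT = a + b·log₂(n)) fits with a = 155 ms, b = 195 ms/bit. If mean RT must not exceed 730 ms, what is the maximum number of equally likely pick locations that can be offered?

7

195·log₂ n ≤ 730 − 155 = 575, giving log₂ n ≤ 2.9487 and n ≤ 7.721. The largest whole number is 7.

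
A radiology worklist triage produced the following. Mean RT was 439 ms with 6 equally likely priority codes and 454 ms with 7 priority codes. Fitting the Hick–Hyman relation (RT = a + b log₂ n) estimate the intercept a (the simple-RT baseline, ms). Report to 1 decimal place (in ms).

The slope on a log₂ axis is (454 − 439) / (2.8074 − 2.5850) = 67.448 ms/bit.
a = RT₁ − b·log₂ n₁ = 439 − 67.448 × 2.5850 = 264.649 ms.

264.6 ms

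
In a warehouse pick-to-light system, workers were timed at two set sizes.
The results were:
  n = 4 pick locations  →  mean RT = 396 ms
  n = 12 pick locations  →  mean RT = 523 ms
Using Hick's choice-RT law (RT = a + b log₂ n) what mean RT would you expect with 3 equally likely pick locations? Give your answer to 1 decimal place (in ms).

RT is linear in log₂ n, so two points fix the line:
  b = (523 − 396) / (log₂ 12 − log₂ 4) = 127 / (3.5850 − 2) = 80.128 ms/bit
  a = 396 − 80.128 × 2 = 235.744 ms
Then RT(3) = 235.744 + 80.128 × log₂ 3 = 235.744 + 80.128 × 1.5850 ≈ 362.744 ms.

362.7 ms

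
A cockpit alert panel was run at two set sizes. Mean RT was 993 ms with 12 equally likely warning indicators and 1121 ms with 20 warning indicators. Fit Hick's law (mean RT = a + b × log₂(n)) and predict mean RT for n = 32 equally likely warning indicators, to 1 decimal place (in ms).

1238.8 ms

Solve the two-equation system in a and b:
  b = (1121 − 993) / (log₂ 20 − log₂ 12) = 128 / (4.3219 − 3.5850) = 173.685 ms/bit
  a = 993 − 173.685 × 3.5850 = 370.345 ms
Then RT(32) = 370.345 + 173.685 × log₂ 32 = 370.345 + 173.685 × 5 ≈ 1238.771 ms.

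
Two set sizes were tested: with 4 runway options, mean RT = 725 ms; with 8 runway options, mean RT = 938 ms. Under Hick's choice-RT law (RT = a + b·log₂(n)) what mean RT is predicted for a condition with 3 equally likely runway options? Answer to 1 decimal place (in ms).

With log₂ n on the abscissa the relation is linear; from the two conditions:
  b = (938 − 725) / (log₂ 8 − log₂ 4) = 213 / (3 − 2) = 213.000 ms/bit
  a = 725 − 213.000 × 2 = 299.000 ms
Then RT(3) = 299.000 + 213.000 × log₂ 3 = 299.000 + 213.000 × 1.5850 ≈ 636.597 ms.

636.6 ms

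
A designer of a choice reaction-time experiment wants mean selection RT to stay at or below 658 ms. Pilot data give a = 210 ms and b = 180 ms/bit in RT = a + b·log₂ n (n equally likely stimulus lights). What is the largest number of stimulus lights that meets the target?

180·log₂ n ≤ 658 − 210 = 448, giving log₂ n ≤ 2.4889 and n ≤ 5.613. The largest whole number is 5.

5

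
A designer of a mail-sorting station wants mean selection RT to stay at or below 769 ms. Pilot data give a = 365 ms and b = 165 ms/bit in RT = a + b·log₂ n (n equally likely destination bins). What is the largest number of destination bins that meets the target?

5

165·log₂ n ≤ 769 − 365 = 404, giving log₂ n ≤ 2.4485 and n ≤ 5.458. The largest whole number is 5.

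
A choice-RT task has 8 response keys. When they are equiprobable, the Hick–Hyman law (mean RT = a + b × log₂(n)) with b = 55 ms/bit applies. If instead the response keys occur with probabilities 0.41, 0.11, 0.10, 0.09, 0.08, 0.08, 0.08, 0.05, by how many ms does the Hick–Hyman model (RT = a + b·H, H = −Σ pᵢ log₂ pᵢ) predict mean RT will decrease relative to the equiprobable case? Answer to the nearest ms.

21 ms

The RT saving is b·ΔH. Equiprobable H₀ = log₂(8) = 3.0000 bits; with the given probabilities H = 2.6131 bits.
b·(H₀ − H) = 55 × (3.0000 − 2.6131) = 21.28 ms.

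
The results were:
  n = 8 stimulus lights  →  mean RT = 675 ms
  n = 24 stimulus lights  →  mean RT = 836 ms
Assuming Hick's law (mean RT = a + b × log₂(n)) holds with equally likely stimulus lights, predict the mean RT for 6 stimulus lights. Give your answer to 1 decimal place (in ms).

Fit slope and intercept:
  b = (836 − 675) / (log₂ 24 − log₂ 8) = 161 / (4.5850 − 3) = 101.580 ms/bit
  a = 675 − 101.580 × 3 = 370.261 ms
Then RT(6) = 370.261 + 101.580 × log₂ 6 = 370.261 + 101.580 × 2.5850 ≈ 632.841 ms.

632.8 ms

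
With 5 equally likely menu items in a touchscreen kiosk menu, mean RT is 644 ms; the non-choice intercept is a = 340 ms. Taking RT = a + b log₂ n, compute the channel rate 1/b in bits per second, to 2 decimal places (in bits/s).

b = (644 − 340)/log₂ 5 = 304/2.3219 = 130.926 ms per bit = 0.13093 s/bit; the reciprocal is 7.638 bits/s.

7.64 bits/s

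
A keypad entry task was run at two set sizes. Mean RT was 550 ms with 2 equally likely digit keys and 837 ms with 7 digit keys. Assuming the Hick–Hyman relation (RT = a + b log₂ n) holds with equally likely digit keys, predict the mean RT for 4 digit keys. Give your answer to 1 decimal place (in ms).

With log₂ n on the abscissa the relation is linear; from the two conditions:
  b = (837 − 550) / (log₂ 7 − log₂ 2) = 287 / (2.8074 − 1) = 158.796 ms/bit
  a = 550 − 158.796 × 1 = 391.204 ms
Then RT(4) = 391.204 + 158.796 × log₂ 4 = 391.204 + 158.796 × 2 ≈ 708.796 ms.

708.8 ms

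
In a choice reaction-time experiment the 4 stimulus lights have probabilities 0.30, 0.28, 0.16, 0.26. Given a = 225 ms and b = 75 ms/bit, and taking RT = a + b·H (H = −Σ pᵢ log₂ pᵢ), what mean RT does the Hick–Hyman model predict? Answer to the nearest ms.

H = 0.30·log₂(1/0.30) + 0.28·log₂(1/0.28) + 0.16·log₂(1/0.16) + 0.26·log₂(1/0.26) = 1.9636 bits.
RT = 225 + 75 × 1.9636 = 372.27 ms.

372 ms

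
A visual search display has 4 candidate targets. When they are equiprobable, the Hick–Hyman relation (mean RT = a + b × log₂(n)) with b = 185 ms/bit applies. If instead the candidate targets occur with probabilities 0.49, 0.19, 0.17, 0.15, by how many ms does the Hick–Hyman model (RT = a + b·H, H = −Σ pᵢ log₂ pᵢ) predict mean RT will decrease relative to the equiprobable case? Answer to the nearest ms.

Equiprobable entropy H₀ = log₂ 4 = 2.0000 bits.
Skewed entropy H = −Σ pᵢ log₂ pᵢ = 1.8046 bits.
ΔRT = b·(H₀ − H) = 185 × 0.1954 = 36.14 ms.

36 ms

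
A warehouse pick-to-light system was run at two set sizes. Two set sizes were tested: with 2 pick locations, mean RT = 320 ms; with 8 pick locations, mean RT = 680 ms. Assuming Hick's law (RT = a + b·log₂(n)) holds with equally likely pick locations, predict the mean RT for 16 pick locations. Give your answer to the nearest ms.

860 ms

RT is linear in log₂ n, so two points fix the line:
  b = (680 − 320) / (log₂ 8 − log₂ 2) = 360 / (3 − 1) = 180 ms/bit
  a = 320 − 180 × 1 = 140 ms
Then RT(16) = 140 + 180 × log₂ 16 = 140 + 180 × 4 ≈ 860.000 ms.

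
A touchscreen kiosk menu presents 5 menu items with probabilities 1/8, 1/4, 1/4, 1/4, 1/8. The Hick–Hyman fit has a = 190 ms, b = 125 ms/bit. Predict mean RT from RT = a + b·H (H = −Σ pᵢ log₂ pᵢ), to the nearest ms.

Each term −pᵢ log₂ pᵢ: 0.125·3 + 0.25·2 + 0.25·2 + 0.25·2 + 0.125·3; summed, H = 2.250 bits.
Mean RT = a + bH = 190 + 125·2.250 = 471.25 ms.

471 ms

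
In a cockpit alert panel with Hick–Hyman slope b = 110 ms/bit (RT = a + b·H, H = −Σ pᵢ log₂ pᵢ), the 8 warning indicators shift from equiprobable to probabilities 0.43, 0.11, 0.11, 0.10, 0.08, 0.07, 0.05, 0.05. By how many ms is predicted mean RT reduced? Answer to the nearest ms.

50 ms

The RT saving is b·ΔH. Equiprobable H₀ = log₂(8) = 3.0000 bits; with the given probabilities H = 2.5486 bits.
b·(H₀ − H) = 110 × (3.0000 − 2.5486) = 49.66 ms.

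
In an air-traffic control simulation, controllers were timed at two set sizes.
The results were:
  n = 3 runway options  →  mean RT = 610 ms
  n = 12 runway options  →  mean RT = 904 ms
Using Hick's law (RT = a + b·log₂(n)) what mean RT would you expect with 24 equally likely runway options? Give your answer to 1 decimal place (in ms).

1051.0 ms

Solve the two-equation system in a and b:
  b = (904 − 610) / (log₂ 12 − log₂ 3) = 294 / (3.5850 − 1.5850) = 147.000 ms/bit
  a = 610 − 147.000 × 1.5850 = 377.011 ms
Then RT(24) = 377.011 + 147.000 × log₂ 24 = 377.011 + 147.000 × 4.5850 ≈ 1051.000 ms.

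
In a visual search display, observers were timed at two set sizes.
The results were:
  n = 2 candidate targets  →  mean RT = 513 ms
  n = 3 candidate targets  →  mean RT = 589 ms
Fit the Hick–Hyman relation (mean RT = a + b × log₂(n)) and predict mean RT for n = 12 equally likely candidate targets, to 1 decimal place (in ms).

Fit slope and intercept:
  b = (589 − 513) / (log₂ 3 − log₂ 2) = 76 / (1.5850 − 1) = 129.923 ms/bit
  a = 513 − 129.923 × 1 = 383.077 ms
Then RT(12) = 383.077 + 129.923 × log₂ 12 = 383.077 + 129.923 × 3.5850 ≈ 848.846 ms.

848.8 ms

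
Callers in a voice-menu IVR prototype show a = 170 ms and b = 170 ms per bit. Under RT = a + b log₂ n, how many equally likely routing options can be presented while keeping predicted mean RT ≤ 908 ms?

Set 170 + 170·log₂ n ≤ 908 → log₂ n ≤ (908 − 170)/170 = 4.3412.
So n ≤ 2^4.3412 = 20.269; the largest integer n is 20.

20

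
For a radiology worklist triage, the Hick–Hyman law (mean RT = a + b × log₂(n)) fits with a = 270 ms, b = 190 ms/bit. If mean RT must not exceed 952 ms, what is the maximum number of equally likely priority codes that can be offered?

12

Information budget: (952 − 270)/190 = 3.5895 bits, so n ≤ 2^3.5895 = 12.038 → at most 12.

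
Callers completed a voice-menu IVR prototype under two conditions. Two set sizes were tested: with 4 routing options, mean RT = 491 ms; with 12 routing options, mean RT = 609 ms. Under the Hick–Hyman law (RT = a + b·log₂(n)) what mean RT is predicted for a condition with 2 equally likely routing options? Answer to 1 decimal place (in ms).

416.6 ms

Solve the two-equation system in a and b:
  b = (609 − 491) / (log₂ 12 − log₂ 4) = 118 / (3.5850 − 2) = 74.450 ms/bit
  a = 491 − 74.450 × 2 = 342.101 ms
Then RT(2) = 342.101 + 74.450 × log₂ 2 = 342.101 + 74.450 × 1 ≈ 416.550 ms.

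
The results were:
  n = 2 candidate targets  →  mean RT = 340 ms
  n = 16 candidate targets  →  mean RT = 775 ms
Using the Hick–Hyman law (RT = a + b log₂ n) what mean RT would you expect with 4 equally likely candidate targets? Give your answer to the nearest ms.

Fit slope and intercept:
  b = (775 − 340) / (log₂ 16 − log₂ 2) = 435 / (4 − 1) = 145 ms/bit
  a = 340 − 145 × 1 = 195 ms
Then RT(4) = 195 + 145 × log₂ 4 = 195 + 145 × 2 ≈ 485.000 ms.

485 ms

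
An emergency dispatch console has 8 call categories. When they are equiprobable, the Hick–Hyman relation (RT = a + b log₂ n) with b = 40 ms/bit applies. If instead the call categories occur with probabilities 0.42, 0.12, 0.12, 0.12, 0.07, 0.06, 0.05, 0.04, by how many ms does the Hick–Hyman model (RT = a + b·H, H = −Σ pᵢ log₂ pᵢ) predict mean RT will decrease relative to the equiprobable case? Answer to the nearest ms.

The RT saving is b·ΔH. Equiprobable H₀ = log₂(8) = 3.0000 bits; with the given probabilities H = 2.5408 bits.
b·(H₀ − H) = 40 × (3.0000 − 2.5408) = 18.37 ms.

18 ms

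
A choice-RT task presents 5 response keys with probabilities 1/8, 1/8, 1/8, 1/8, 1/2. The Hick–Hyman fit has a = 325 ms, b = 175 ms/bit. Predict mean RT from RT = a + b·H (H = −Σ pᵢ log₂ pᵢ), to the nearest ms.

675 ms

Each term −pᵢ log₂ pᵢ: 0.125·3 + 0.125·3 + 0.125·3 + 0.125·3 + 0.5·1; summed, H = 2.000 bits.
Mean RT = a + bH = 325 + 175·2.000 = 675.00 ms.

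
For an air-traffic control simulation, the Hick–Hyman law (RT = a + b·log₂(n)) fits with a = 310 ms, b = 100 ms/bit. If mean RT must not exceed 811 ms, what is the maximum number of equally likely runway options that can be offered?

100·log₂ n ≤ 811 − 310 = 501, giving log₂ n ≤ 5.0100 and n ≤ 32.223. The largest whole number is 32.

32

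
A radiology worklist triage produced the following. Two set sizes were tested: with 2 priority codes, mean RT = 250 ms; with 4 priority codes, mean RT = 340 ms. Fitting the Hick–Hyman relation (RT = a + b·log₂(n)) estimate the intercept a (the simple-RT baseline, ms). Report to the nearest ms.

160 ms

b = (RT₂ − RT₁)/(log₂ n₂ − log₂ n₁) = (340 − 250)/(2 − 1) = 90 ms/bit.
a = RT₁ − b·log₂ n₁ = 250 − 90 × 1 = 160.000 ms.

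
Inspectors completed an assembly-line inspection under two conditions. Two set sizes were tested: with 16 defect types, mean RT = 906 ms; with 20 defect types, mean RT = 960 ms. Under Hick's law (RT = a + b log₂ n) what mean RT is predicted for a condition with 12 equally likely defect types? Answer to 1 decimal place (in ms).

RT is linear in log₂ n, so two points fix the line:
  b = (960 − 906) / (log₂ 20 − log₂ 16) = 54 / (4.3219 − 4) = 167.739 ms/bit
  a = 906 − 167.739 × 4 = 235.043 ms
Then RT(12) = 235.043 + 167.739 × log₂ 12 = 235.043 + 167.739 × 3.5850 ≈ 836.382 ms.

836.4 ms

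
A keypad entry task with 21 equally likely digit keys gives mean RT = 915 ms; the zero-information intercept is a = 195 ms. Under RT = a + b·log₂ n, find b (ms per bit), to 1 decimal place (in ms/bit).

log₂(21) = 4.3923 bits.
b = (RT − a)/log₂ n = (915 − 195) / 4.3923 = 163.923 ms/bit.

163.9 ms/bit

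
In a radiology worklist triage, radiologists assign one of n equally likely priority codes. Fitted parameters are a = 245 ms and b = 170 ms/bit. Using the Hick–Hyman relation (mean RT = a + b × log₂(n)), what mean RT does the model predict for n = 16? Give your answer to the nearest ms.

log₂(16) = 4 bits, so RT = 245 + 170 × 4 ≈ 925.000 ms.

925 ms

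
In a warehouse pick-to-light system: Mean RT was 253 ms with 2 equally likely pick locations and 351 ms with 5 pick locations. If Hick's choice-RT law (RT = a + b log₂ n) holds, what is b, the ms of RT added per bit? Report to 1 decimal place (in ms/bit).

74.1 ms/bit

b = (RT₂ − RT₁)/(log₂ n₂ − log₂ n₁) = (351 − 253)/(2.3219 − 1) = 74.134 ms/bit.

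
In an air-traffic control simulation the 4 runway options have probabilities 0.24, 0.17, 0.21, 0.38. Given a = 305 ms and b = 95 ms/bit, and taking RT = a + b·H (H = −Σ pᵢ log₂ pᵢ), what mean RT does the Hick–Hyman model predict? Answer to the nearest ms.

H = 0.24·log₂(1/0.24) + 0.17·log₂(1/0.17) + 0.21·log₂(1/0.21) + 0.38·log₂(1/0.38) = 1.9320 bits.
RT = 305 + 95 × 1.9320 = 488.54 ms.

489 ms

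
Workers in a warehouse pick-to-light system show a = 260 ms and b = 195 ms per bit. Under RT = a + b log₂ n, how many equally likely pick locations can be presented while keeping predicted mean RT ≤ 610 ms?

3

195·log₂ n ≤ 610 − 260 = 350, giving log₂ n ≤ 1.7949 and n ≤ 3.470. The largest whole number is 3.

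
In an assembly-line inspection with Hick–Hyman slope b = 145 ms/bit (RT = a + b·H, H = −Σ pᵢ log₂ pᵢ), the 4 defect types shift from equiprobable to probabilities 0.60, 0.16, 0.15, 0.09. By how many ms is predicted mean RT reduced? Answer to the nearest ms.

The RT saving is b·ΔH. Equiprobable H₀ = log₂(4) = 2.0000 bits; with the given probabilities H = 1.5884 bits.
b·(H₀ − H) = 145 × (2.0000 − 1.5884) = 59.68 ms.

60 ms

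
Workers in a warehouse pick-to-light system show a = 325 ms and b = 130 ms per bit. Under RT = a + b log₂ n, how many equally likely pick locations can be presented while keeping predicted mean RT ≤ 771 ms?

10

Information budget: (771 − 325)/130 = 3.4308 bits, so n ≤ 2^3.4308 = 10.784 → at most 10.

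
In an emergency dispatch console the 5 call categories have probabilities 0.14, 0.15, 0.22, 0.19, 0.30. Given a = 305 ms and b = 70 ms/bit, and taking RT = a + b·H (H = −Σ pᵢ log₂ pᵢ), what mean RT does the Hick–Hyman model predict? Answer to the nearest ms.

464 ms

Entropy contributions −pᵢ log₂ pᵢ: 0.3971, 0.4105, 0.4806, 0.4552, 0.5211; sum H = 2.2645 bits.
RT = a + bH = 305 + 70·2.2645 = 463.52 ms.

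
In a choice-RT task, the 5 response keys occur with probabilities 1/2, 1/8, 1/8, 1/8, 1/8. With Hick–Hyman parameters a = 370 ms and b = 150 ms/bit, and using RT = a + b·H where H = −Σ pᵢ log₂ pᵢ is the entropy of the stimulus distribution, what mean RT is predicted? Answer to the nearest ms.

670 ms

Each term −pᵢ log₂ pᵢ: 0.5·1 + 0.125·3 + 0.125·3 + 0.125·3 + 0.125·3; summed, H = 2.000 bits.
Mean RT = a + bH = 370 + 150·2.000 = 670.00 ms.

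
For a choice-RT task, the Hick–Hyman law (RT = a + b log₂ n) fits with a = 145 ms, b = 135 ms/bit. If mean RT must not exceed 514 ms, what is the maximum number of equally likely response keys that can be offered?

135·log₂ n ≤ 514 − 145 = 369, giving log₂ n ≤ 2.7333 and n ≤ 6.650. The largest whole number is 6.

6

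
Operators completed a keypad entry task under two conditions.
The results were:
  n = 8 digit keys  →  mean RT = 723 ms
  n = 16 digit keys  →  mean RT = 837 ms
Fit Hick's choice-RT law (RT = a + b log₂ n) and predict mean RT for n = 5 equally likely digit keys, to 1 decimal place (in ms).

645.7 ms

RT is linear in log₂ n, so two points fix the line:
  b = (837 − 723) / (log₂ 16 − log₂ 8) = 114 / (4 − 3) = 114.000 ms/bit
  a = 723 − 114.000 × 3 = 381.000 ms
Then RT(5) = 381.000 + 114.000 × log₂ 5 = 381.000 + 114.000 × 2.3219 ≈ 645.700 ms.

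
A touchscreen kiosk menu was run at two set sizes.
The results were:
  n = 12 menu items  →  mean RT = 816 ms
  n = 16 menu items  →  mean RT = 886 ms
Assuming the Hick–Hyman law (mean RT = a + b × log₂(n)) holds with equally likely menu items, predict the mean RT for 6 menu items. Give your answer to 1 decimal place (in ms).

Fit slope and intercept:
  b = (886 − 816) / (log₂ 16 − log₂ 12) = 70 / (4 − 3.5850) = 168.659 ms/bit
  a = 816 − 168.659 × 3.5850 = 211.362 ms
Then RT(6) = 211.362 + 168.659 × log₂ 6 = 211.362 + 168.659 × 2.5850 ≈ 647.341 ms.

647.3 ms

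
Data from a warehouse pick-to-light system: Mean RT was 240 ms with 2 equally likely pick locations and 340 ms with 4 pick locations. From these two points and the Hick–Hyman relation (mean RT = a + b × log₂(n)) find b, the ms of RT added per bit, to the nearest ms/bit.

Slope: b = (340 − 240) / (log₂ 4 − log₂ 2) = 100/1.0000 = 100 ms/bit.

100 ms/bit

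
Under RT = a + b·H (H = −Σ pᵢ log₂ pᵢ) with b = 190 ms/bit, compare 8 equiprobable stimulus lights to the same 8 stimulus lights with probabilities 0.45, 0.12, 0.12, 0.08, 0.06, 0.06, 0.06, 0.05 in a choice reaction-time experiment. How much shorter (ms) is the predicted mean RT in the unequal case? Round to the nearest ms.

97 ms

The RT saving is b·ΔH. Equiprobable H₀ = log₂(8) = 3.0000 bits; with the given probabilities H = 2.4907 bits.
b·(H₀ − H) = 190 × (3.0000 − 2.4907) = 96.76 ms.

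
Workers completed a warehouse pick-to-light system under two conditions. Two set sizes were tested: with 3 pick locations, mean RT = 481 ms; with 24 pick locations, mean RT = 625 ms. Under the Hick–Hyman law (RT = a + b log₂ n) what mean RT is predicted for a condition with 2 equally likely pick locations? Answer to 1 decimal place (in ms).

RT is linear in log₂ n, so two points fix the line:
  b = (625 − 481) / (log₂ 24 − log₂ 3) = 144 / (4.5850 − 1.5850) = 48.000 ms/bit
  a = 481 − 48.000 × 1.5850 = 404.922 ms
Then RT(2) = 404.922 + 48.000 × log₂ 2 = 404.922 + 48.000 × 1 ≈ 452.922 ms.

452.9 ms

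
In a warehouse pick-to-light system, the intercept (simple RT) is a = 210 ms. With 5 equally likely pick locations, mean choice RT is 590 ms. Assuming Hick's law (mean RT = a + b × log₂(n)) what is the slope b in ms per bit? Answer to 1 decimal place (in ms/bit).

5 alternatives carry log₂ 5 = 2.3219 bits; the choice cost is 590 − 210 = 380 ms, so b = 380/2.3219 = 163.657 ms/bit.

163.7 ms/bit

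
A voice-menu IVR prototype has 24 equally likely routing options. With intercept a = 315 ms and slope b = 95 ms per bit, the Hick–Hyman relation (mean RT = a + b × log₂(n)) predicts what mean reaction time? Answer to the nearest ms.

log₂(24) = 4.5850 bits, so RT = 315 + 95 × 4.5850 ≈ 750.571 ms.

751 ms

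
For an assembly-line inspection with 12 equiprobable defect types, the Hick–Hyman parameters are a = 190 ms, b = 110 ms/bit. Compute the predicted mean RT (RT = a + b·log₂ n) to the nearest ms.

log₂(12) = 3.5850 bits, so RT = 190 + 110 × 3.5850 ≈ 584.346 ms.

584 ms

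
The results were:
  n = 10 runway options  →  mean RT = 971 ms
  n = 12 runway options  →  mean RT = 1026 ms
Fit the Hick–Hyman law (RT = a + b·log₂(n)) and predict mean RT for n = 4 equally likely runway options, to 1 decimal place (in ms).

694.6 ms

Solve the two-equation system in a and b:
  b = (1026 − 971) / (log₂ 12 − log₂ 10) = 55 / (3.5850 − 3.3219) = 209.098 ms/bit
  a = 971 − 209.098 × 3.3219 = 276.391 ms
Then RT(4) = 276.391 + 209.098 × log₂ 4 = 276.391 + 209.098 × 2 ≈ 694.587 ms.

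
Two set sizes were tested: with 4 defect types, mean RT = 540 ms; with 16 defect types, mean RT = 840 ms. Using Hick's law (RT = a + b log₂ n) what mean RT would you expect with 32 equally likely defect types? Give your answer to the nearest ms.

990 ms

Fit slope and intercept:
  b = (840 − 540) / (log₂ 16 − log₂ 4) = 300 / (4 − 2) = 150 ms/bit
  a = 540 − 150 × 2 = 240 ms
Then RT(32) = 240 + 150 × log₂ 32 = 240 + 150 × 5 ≈ 990.000 ms.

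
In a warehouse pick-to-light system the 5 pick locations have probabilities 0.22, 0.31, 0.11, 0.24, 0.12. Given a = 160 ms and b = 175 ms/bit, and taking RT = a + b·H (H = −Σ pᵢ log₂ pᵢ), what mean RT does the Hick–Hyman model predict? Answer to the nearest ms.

Entropy contributions −pᵢ log₂ pᵢ: 0.4806, 0.5238, 0.3503, 0.4941, 0.3671; sum H = 2.2159 bits.
RT = a + bH = 160 + 175·2.2159 = 547.77 ms.

548 ms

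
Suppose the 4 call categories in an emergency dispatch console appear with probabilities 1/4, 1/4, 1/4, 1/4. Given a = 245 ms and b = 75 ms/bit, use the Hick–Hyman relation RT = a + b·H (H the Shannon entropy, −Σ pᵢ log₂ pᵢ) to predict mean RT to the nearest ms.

H = −Σ pᵢ log₂ pᵢ = 0.25·2 + 0.25·2 + 0.25·2 + 0.25·2 = 2.000 bits.
RT = 245 + 75 × 2.000 = 395.00 ms.

395 ms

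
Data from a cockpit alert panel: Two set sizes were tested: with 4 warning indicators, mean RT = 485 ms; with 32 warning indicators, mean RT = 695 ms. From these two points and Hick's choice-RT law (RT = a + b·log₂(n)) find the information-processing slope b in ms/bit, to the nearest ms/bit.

70 ms/bit

b = (RT₂ − RT₁)/(log₂ n₂ − log₂ n₁) = (695 − 485)/(5 − 2) = 70 ms/bit.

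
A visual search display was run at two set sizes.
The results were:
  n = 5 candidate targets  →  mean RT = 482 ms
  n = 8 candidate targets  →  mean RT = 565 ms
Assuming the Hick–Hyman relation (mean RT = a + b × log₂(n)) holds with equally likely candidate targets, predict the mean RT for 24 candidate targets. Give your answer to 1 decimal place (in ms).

Fit slope and intercept:
  b = (565 − 482) / (log₂ 8 − log₂ 5) = 83 / (3 − 2.3219) = 122.406 ms/bit
  a = 482 − 122.406 × 2.3219 = 197.782 ms
Then RT(24) = 197.782 + 122.406 × log₂ 24 = 197.782 + 122.406 × 4.5850 ≈ 759.009 ms.

759.0 ms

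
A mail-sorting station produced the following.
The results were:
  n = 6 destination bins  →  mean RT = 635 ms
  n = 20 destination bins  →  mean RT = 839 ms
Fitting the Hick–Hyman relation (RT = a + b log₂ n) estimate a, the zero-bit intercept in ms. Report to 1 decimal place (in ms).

331.4 ms

b = (RT₂ − RT₁)/(log₂ n₂ − log₂ n₁) = (839 − 635)/(4.3219 − 2.5850) = 117.446 ms/bit.
a = RT₁ − b·log₂ n₁ = 635 − 117.446 × 2.5850 = 331.406 ms.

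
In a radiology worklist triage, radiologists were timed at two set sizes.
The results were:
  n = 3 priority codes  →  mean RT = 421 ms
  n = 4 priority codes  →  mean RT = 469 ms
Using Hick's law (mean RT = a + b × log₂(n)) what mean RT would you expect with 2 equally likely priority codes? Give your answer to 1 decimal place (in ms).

353.3 ms

RT is linear in log₂ n, so two points fix the line:
  b = (469 − 421) / (log₂ 4 − log₂ 3) = 48 / (2 − 1.5850) = 115.652 ms/bit
  a = 421 − 115.652 × 1.5850 = 237.696 ms
Then RT(2) = 237.696 + 115.652 × log₂ 2 = 237.696 + 115.652 × 1 ≈ 353.348 ms.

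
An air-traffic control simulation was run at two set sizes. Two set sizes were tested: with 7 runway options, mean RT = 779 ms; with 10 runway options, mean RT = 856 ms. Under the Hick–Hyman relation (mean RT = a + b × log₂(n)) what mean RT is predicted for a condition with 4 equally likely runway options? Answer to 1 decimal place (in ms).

Solve the two-equation system in a and b:
  b = (856 − 779) / (log₂ 10 − log₂ 7) = 77 / (3.3219 − 2.8074) = 149.639 ms/bit
  a = 779 − 149.639 × 2.8074 = 358.911 ms
Then RT(4) = 358.911 + 149.639 × log₂ 4 = 358.911 + 149.639 × 2 ≈ 658.189 ms.

658.2 ms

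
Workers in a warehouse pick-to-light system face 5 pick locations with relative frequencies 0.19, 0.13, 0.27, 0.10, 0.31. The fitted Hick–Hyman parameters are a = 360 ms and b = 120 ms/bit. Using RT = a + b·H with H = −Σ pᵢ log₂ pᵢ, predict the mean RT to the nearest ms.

Entropy contributions −pᵢ log₂ pᵢ: 0.4552, 0.3826, 0.5100, 0.3322, 0.5238; sum H = 2.2039 bits.
RT = a + bH = 360 + 120·2.2039 = 624.47 ms.

624 ms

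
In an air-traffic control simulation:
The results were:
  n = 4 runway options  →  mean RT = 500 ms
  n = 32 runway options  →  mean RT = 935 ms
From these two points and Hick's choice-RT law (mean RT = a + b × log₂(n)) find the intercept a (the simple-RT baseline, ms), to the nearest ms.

210 ms

Slope: b = (935 − 500) / (log₂ 32 − log₂ 4) = 435/3.0000 = 145 ms/bit.
a = RT₁ − b·log₂ n₁ = 500 − 145 × 2 = 210.000 ms.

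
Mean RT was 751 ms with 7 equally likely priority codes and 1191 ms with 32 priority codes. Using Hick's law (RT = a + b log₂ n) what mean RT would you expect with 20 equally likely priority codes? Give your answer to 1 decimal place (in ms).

RT is linear in log₂ n, so two points fix the line:
  b = (1191 − 751) / (log₂ 32 − log₂ 7) = 440 / (5 − 2.8074) = 200.671 ms/bit
  a = 751 − 200.671 × 2.8074 = 187.646 ms
Then RT(20) = 187.646 + 200.671 × log₂ 20 = 187.646 + 200.671 × 4.3219 ≈ 1054.931 ms.

1054.9 ms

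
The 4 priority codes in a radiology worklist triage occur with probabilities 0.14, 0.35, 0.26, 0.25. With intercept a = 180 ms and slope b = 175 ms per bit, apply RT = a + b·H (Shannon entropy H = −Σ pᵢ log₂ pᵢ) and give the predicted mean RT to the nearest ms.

518 ms

H = 0.14·log₂(1/0.14) + 0.35·log₂(1/0.35) + 0.26·log₂(1/0.26) + 0.25·log₂(1/0.25) = 1.9325 bits.
RT = 180 + 175 × 1.9325 = 518.19 ms.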